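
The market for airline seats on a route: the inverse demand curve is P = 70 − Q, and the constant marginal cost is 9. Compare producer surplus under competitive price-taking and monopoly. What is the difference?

Competitive firms price at marginal cost: P = 9, giving Q = 61.
PS = (9 − 9)·61 = 0.
Monopoly sets MR = MC: 70 − 2Q = 9 ⇒ Q = 30.5, P = 70 − 30.5 = 39.5.
PS = (39.5 − 9)·30.5 = 930.25.
Change in producer surplus: 930.25 − 0 = 930.25.

PS rises by 930.25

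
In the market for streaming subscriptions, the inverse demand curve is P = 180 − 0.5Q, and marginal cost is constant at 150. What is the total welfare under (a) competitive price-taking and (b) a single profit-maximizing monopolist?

Perfect competition: P = MC = 150, so 180 − 0.5Q = 150 and Q = 60.
CS = ½·(180 − 150)·60 = 900; PS = (150 − 150)·60 = 0; TS = 900.
The monopolist equates marginal revenue to marginal cost: 180 − Q = 150, so Q = 30. From demand, P = 165.
CS = ½·(180 − 165)·30 = 225; PS = (165 − 150)·30 = 450; TS = 675.

Competition: TS = 900; Monopoly: TS = 675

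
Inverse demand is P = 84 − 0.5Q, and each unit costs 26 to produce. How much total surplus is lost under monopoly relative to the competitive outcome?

DWL = 841

Under competition P = MC = 26, so Q = (84 − 26)/0.5 = 116.
The monopolist equates marginal revenue to marginal cost: 84 − Q = 26, so Q = 58. From demand, P = 55.
DWL is the triangle between Q = 58 and Q = 116: ½·(116 − 58)·(55 − 26) = 841.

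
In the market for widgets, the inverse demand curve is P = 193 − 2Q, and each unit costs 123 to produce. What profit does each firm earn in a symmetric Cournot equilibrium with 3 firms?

Cournot with 3 identical firms: the symmetric best-response condition is 193 − 8q = 123. Each firm produces q = 8.75, total output Q = 26.25, price P = 140.5.
Each firm's profit = (140.5 − 123)·8.75 = 153.125.

π_i = 153.125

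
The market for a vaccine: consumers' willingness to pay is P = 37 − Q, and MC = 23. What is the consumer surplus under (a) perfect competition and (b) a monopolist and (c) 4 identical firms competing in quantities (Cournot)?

Competition: CS = 98; Monopoly: CS = 24.5; Cournot: CS = 62.72

Competitive firms price at marginal cost: P = 23, giving Q = 14.
CS = ½·(37 − 23)·14 = 98.
The monopolist equates marginal revenue to marginal cost: 37 − 2Q = 23, so Q = 7. From demand, P = 30.
CS = ½·(37 − 30)·7 = 24.5.
In a 4-firm Cournot equilibrium, symmetry and the first-order condition give q = (37 − 23)/(5) = 2.8. So Q = 11.2 and P = 25.8.
CS = ½·(37 − 25.8)·11.2 = 62.72.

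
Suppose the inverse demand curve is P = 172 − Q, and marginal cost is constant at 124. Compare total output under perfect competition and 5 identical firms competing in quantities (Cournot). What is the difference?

Under competition P = MC = 124, so Q = (172 − 124)/1 = 48.
Cournot with 5 identical firms: the symmetric best-response condition is 172 − 6q = 124. Each firm produces q = 8, total output Q = 40, price P = 132.
Change in total output: 40 − 48 = −8.

Total output falls by 8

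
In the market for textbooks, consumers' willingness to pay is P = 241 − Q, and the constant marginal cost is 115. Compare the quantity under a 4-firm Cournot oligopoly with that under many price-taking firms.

Cournot: Q = 100.8; Competition: Q = 126

Cournot with 4 identical firms: the symmetric best-response condition is 241 − 5q = 115. Each firm produces q = 25.2, total output Q = 100.8, price P = 140.2.
Under competition P = MC = 115, so Q = (241 − 115)/1 = 126.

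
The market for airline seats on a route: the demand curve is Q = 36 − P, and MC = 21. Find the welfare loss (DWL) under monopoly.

DWL = 28.125

Inverting demand: P = 36 − Q.
Under competition P = MC = 21, so Q = (36 − 21)/1 = 15.
Monopoly sets MR = MC: 36 − 2Q = 21 ⇒ Q = 7.5, P = 36 − 7.5 = 28.5.
DWL is the triangle between Q = 7.5 and Q = 15: ½·(15 − 7.5)·(28.5 − 21) = 28.125.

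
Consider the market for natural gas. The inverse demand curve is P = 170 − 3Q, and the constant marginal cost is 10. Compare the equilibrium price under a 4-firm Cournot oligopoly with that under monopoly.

With 4 symmetric Cournot firms, each firm's FOC gives 170 − 15q = 10, so q = 32/3, Q = 4·32/3 = 128/3, and P = 42.
A monopolist chooses Q where MR = MC. MR = 170 − 6Q; setting this equal to 10 gives Q = 80/3 and P = 90.

Cournot: P = 42; Monopoly: P = 90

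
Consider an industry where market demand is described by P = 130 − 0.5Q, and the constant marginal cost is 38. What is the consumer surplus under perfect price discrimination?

Under first-degree price discrimination the firm charges each unit its demand price and produces up to where P = MC, i.e. Q = 184. Consumer surplus is zero; producer surplus equals total surplus.
CS = 0.

CS = 0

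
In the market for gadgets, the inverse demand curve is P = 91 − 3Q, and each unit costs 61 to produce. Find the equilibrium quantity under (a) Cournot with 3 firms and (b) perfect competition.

Cournot: Q = 7.5; Competition: Q = 10

Cournot with 3 identical firms: the symmetric best-response condition is 91 − 12q = 61. Each firm produces q = 2.5, total output Q = 7.5, price P = 68.5.
Under competition P = MC = 61, so Q = (91 − 61)/3 = 10.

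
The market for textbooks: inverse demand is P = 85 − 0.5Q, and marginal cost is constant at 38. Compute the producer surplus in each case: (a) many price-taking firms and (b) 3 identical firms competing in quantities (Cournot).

Competition: PS = 0; Cournot: PS = 828.375

Perfect competition: P = MC = 38, so 85 − 0.5Q = 38 and Q = 94.
PS = (38 − 38)·94 = 0.
In a 3-firm Cournot equilibrium, symmetry and the first-order condition give q = (85 − 38)/(2) = 23.5. So Q = 70.5 and P = 49.75.
PS = (49.75 − 38)·70.5 = 828.375.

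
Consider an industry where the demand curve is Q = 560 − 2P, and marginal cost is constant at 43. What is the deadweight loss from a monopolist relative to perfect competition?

DWL = 14042.25

Inverting demand: P = 280 − 0.5Q.
Under competition P = MC = 43, so Q = (280 − 43)/0.5 = 474.
A monopolist chooses Q where MR = MC. MR = 280 − Q; setting this equal to 43 gives Q = 237 and P = 161.5.
DWL is the triangle between Q = 237 and Q = 474: ½·(474 − 237)·(161.5 − 43) = 14042.25.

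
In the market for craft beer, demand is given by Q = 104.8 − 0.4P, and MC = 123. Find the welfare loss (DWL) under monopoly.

DWL = 966.05

Inverting demand: P = 262 − 2.5Q.
Competitive firms price at marginal cost: P = 123, giving Q = 55.6.
The monopolist equates marginal revenue to marginal cost: 262 − 5Q = 123, so Q = 27.8. From demand, P = 192.5.
DWL is the triangle between Q = 27.8 and Q = 55.6: ½·(55.6 − 27.8)·(192.5 − 123) = 966.05.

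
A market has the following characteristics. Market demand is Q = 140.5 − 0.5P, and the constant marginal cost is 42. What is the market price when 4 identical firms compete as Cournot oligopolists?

P = 89.8

Inverting demand: P = 281 − 2Q.
Cournot with 4 identical firms: the symmetric best-response condition is 281 − 10q = 42. Each firm produces q = 23.9, total output Q = 95.6, price P = 89.8.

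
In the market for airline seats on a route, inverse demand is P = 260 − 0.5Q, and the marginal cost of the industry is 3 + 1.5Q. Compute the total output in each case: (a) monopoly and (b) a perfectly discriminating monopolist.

Monopoly: Q = 102.8; Perfect PD: Q = 128.5

A monopolist chooses Q where MR = MC. MR = 260 − Q; setting this equal to 3 + 1.5Q gives Q = 102.8 and P = 208.6.
A perfectly discriminating monopolist sells every unit with P(Q) ≥ MC(Q), so output equals the competitive quantity Q = 128.5. Each buyer pays their reservation price, so CS = 0 and the firm captures all surplus.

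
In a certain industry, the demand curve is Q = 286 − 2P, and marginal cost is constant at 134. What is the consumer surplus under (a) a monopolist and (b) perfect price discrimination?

Monopoly: CS = 20.25; Perfect PD: CS = 0

Inverting demand: P = 143 − 0.5Q.
Monopoly sets MR = MC: 143 − Q = 134 ⇒ Q = 9, P = 143 − 0.5·9 = 138.5.
CS = ½·(143 − 138.5)·9 = 20.25.
With perfect price discrimination, output is the efficient level Q = 18 (where demand meets MC), but every buyer pays their willingness to pay: CS = 0 and PS = total surplus.
CS = 0.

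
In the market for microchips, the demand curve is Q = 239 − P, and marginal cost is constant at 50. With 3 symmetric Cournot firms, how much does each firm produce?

q_i = 47.25

Inverting demand: P = 239 − Q.
With 3 symmetric Cournot firms, each firm's FOC gives 239 − 4q = 50, so q = 47.25, Q = 3·47.25 = 141.75, and P = 97.25.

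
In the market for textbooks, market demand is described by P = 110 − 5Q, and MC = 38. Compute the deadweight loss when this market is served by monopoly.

DWL = 129.6

Competitive firms price at marginal cost: P = 38, giving Q = 14.4.
A monopolist chooses Q where MR = MC. MR = 110 − 10Q; setting this equal to 38 gives Q = 7.2 and P = 74.
DWL is the triangle between Q = 7.2 and Q = 14.4: ½·(14.4 − 7.2)·(74 − 38) = 129.6.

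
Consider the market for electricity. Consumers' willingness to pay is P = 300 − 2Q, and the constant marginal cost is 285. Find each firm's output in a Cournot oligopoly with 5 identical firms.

With 5 symmetric Cournot firms, each firm's FOC gives 300 − 12q = 285, so q = 1.25, Q = 5·1.25 = 6.25, and P = 287.5.

q_i = 1.25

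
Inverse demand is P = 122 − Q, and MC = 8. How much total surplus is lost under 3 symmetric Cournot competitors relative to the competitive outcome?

DWL = 406.125

Perfect competition: P = MC = 8, so 122 − Q = 8 and Q = 114.
With 3 symmetric Cournot firms, each firm's FOC gives 122 − 4q = 8, so q = 28.5, Q = 3·28.5 = 85.5, and P = 36.5.
DWL is the triangle between Q = 85.5 and Q = 114: ½·(114 − 85.5)·(36.5 − 8) = 406.125.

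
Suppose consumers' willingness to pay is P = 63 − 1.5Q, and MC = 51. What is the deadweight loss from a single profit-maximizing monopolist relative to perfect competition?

DWL = 12

Under competition P = MC = 51, so Q = (63 − 51)/1.5 = 8.
A monopolist chooses Q where MR = MC. MR = 63 − 3Q; setting this equal to 51 gives Q = 4 and P = 57.
DWL is the triangle between Q = 4 and Q = 8: ½·(8 − 4)·(57 − 51) = 12.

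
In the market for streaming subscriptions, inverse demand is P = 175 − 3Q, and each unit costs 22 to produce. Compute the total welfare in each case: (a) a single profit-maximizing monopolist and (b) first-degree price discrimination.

Monopoly: TS = 2926.125; Perfect PD: TS = 3901.5

Monopoly sets MR = MC: 175 − 6Q = 22 ⇒ Q = 25.5, P = 175 − 3·25.5 = 98.5.
CS = ½·(175 − 98.5)·25.5 = 975.375; PS = (98.5 − 22)·25.5 = 1950.75; TS = 2926.125.
A perfectly discriminating monopolist sells every unit with P(Q) ≥ MC(Q), so output equals the competitive quantity Q = 51. Each buyer pays their reservation price, so CS = 0 and the firm captures all surplus.
TS = 3901.5 (equal to competitive TS).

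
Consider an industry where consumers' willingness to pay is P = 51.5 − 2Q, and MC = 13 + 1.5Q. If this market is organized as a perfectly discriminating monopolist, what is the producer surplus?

PS = 211.75

A perfectly discriminating monopolist sells every unit with P(Q) ≥ MC(Q), so output equals the competitive quantity Q = 11. Each buyer pays their reservation price, so CS = 0 and the firm captures all surplus.
PS = ½·(51.5 − 13)·11 = 211.75.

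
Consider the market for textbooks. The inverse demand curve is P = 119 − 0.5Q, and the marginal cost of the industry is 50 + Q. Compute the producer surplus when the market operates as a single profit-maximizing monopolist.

The monopolist equates marginal revenue to marginal cost: 119 − Q = 50 + Q, so Q = 34.5. From demand, P = 101.75.
PS = P·Q − VC(Q) = 101.75·34.5 − (50·34.5 + ½·1·34.5²) = 1190.25.

PS = 1190.25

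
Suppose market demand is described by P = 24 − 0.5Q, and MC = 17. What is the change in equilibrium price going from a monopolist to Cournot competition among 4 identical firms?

The monopolist equates marginal revenue to marginal cost: 24 − Q = 17, so Q = 7. From demand, P = 20.5.
Cournot with 4 identical firms: the symmetric best-response condition is 24 − 2.5q = 17. Each firm produces q = 2.8, total output Q = 11.2, price P = 18.4.
Change in equilibrium price: 18.4 − 20.5 = −2.1.

Equilibrium price falls by 2.1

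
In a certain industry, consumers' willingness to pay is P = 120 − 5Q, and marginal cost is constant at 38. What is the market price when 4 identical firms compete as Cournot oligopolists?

P = 54.4

Cournot with 4 identical firms: the symmetric best-response condition is 120 − 25q = 38. Each firm produces q = 3.28, total output Q = 13.12, price P = 54.4.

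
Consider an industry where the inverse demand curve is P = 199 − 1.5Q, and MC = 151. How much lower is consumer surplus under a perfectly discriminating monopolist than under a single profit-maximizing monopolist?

A monopolist chooses Q where MR = MC. MR = 199 − 3Q; setting this equal to 151 gives Q = 16 and P = 175.
CS = ½·(199 − 175)·16 = 192.
A perfectly discriminating monopolist sells every unit with P(Q) ≥ MC(Q), so output equals the competitive quantity Q = 32. Each buyer pays their reservation price, so CS = 0 and the firm captures all surplus.
CS = 0.
Change in consumer surplus: 0 − 192 = −192.

Consumer surplus falls by 192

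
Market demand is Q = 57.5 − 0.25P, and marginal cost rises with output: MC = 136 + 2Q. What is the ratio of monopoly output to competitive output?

Q_m/Q_c = 0.6

Inverting demand: P = 230 − 4Q.
The monopolist equates marginal revenue to marginal cost: 230 − 8Q = 136 + 2Q, so Q = 9.4. From demand, P = 192.4.
Under competition P = MC: 230 − 4Q = 136 + 2Q ⇒ Q = 47/3, P = 502/3.
Ratio Q_m/Q_c = 9.4/(47/3) = 0.6.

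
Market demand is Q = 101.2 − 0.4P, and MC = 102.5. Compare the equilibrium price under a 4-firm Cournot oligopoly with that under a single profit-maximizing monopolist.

Cournot: P = 132.6; Monopoly: P = 177.75

Inverting demand: P = 253 − 2.5Q.
In a 4-firm Cournot equilibrium, symmetry and the first-order condition give q = (253 − 102.5)/(12.5) = 12.04. So Q = 48.16 and P = 132.6.
A monopolist chooses Q where MR = MC. MR = 253 − 5Q; setting this equal to 102.5 gives Q = 30.1 and P = 177.75.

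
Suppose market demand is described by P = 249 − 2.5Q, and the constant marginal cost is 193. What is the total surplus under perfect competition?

Perfect competition: P = MC = 193, so 249 − 2.5Q = 193 and Q = 22.4.
CS = ½·(249 − 193)·22.4 = 627.2; PS = (193 − 193)·22.4 = 0; TS = 627.2.

TS = 627.2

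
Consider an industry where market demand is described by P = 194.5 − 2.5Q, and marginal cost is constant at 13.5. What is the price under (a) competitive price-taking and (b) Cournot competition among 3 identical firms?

Competition: P = 13.5; Cournot: P = 58.75

Perfect competition: P = MC = 13.5, so 194.5 − 2.5Q = 13.5 and Q = 72.4.
In a 3-firm Cournot equilibrium, symmetry and the first-order condition give q = (194.5 − 13.5)/(10) = 18.1. So Q = 54.3 and P = 58.75.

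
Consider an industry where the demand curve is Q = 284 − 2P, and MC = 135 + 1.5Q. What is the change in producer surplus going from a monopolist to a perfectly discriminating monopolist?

Inverting demand: P = 142 − 0.5Q.
Monopoly sets MR = MC: 142 − Q = 135 + 1.5Q ⇒ Q = 2.8, P = 142 − 0.5·2.8 = 140.6.
PS = P·Q − VC(Q) = 140.6·2.8 − (135·2.8 + ½·1.5·2.8²) = 9.8.
A perfectly discriminating monopolist sells every unit with P(Q) ≥ MC(Q), so output equals the competitive quantity Q = 3.5. Each buyer pays their reservation price, so CS = 0 and the firm captures all surplus.
PS = ½·(142 − 135)·3.5 = 12.25.
Change in producer surplus: 12.25 − 9.8 = 2.45.

Producer surplus rises by 2.45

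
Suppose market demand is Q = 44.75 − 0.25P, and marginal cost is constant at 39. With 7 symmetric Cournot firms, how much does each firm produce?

Inverting demand: P = 179 − 4Q.
With 7 symmetric Cournot firms, each firm's FOC gives 179 − 32q = 39, so q = 4.375, Q = 7·4.375 = 30.625, and P = 56.5.

q_i = 4.375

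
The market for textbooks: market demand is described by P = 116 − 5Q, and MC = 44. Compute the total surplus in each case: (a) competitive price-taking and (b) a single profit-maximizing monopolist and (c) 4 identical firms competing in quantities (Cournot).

Perfect competition: P = MC = 44, so 116 − 5Q = 44 and Q = 14.4.
CS = ½·(116 − 44)·14.4 = 518.4; PS = (44 − 44)·14.4 = 0; TS = 518.4.
Monopoly sets MR = MC: 116 − 10Q = 44 ⇒ Q = 7.2, P = 116 − 5·7.2 = 80.
CS = ½·(116 − 80)·7.2 = 129.6; PS = (80 − 44)·7.2 = 259.2; TS = 388.8.
Cournot with 4 identical firms: the symmetric best-response condition is 116 − 25q = 44. Each firm produces q = 2.88, total output Q = 11.52, price P = 58.4.
CS = ½·(116 − 58.4)·11.52 = 331.776; PS = (58.4 − 44)·11.52 = 165.888; TS = 497.664.

Competition: TS = 518.4; Monopoly: TS = 388.8; Cournot: TS = 497.664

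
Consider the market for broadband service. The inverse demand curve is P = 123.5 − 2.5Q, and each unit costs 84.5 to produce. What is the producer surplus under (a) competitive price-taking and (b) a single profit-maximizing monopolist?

Under competition P = MC = 84.5, so Q = (123.5 − 84.5)/2.5 = 15.6.
PS = (84.5 − 84.5)·15.6 = 0.
A monopolist chooses Q where MR = MC. MR = 123.5 − 5Q; setting this equal to 84.5 gives Q = 7.8 and P = 104.
PS = (104 − 84.5)·7.8 = 152.1.

Competition: PS = 0; Monopoly: PS = 152.1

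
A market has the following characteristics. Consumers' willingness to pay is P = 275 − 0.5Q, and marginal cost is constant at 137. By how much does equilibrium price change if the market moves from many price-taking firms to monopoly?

Under competition P = MC = 137, so Q = (275 − 137)/0.5 = 276.
Monopoly sets MR = MC: 275 − Q = 137 ⇒ Q = 138, P = 275 − 0.5·138 = 206.
Change in equilibrium price: 206 − 137 = 69.

P rises by 69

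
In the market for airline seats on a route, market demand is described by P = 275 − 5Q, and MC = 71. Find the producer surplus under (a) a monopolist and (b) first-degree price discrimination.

A monopolist chooses Q where MR = MC. MR = 275 − 10Q; setting this equal to 71 gives Q = 20.4 and P = 173.
PS = (173 − 71)·20.4 = 2080.8.
Under first-degree price discrimination the firm charges each unit its demand price and produces up to where P = MC, i.e. Q = 40.8. Consumer surplus is zero; producer surplus equals total surplus.
PS = ½·(275 − 71)·40.8 = 4161.6.

Monopoly: PS = 2080.8; Perfect PD: PS = 4161.6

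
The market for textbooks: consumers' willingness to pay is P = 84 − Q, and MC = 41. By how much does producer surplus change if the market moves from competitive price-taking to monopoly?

Under competition P = MC = 41, so Q = (84 − 41)/1 = 43.
PS = (41 − 41)·43 = 0.
The monopolist equates marginal revenue to marginal cost: 84 − 2Q = 41, so Q = 21.5. From demand, P = 62.5.
PS = (62.5 − 41)·21.5 = 462.25.
Change in producer surplus: 462.25 − 0 = 462.25.

PS rises by 462.25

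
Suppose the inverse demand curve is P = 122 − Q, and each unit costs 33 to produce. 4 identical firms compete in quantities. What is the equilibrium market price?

P = 50.8

With 4 symmetric Cournot firms, each firm's FOC gives 122 − 5q = 33, so q = 17.8, Q = 4·17.8 = 71.2, and P = 50.8.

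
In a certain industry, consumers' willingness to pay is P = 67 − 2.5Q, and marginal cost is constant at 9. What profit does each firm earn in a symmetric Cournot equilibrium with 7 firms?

With 7 symmetric Cournot firms, each firm's FOC gives 67 − 20q = 9, so q = 2.9, Q = 7·2.9 = 20.3, and P = 16.25.
Each firm's profit = (16.25 − 9)·2.9 = 21.025.

π_i = 21.025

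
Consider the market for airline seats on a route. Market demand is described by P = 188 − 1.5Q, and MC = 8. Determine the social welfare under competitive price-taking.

Competitive firms price at marginal cost: P = 8, giving Q = 120.
CS = ½·(188 − 8)·120 = 10800; PS = (8 − 8)·120 = 0; TS = 10800.

TS = 10800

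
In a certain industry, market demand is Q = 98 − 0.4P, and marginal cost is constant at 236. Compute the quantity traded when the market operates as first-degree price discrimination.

Q = 3.6

Inverting demand: P = 245 − 2.5Q.
With perfect price discrimination, output is the efficient level Q = 3.6 (where demand meets MC), but every buyer pays their willingness to pay: CS = 0 and PS = total surplus.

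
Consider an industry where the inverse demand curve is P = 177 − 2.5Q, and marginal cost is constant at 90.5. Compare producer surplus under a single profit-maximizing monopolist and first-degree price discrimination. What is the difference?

A monopolist chooses Q where MR = MC. MR = 177 − 5Q; setting this equal to 90.5 gives Q = 17.3 and P = 133.75.
PS = (133.75 − 90.5)·17.3 = 748.225.
Under first-degree price discrimination the firm charges each unit its demand price and produces up to where P = MC, i.e. Q = 34.6. Consumer surplus is zero; producer surplus equals total surplus.
PS = ½·(177 − 90.5)·34.6 = 1496.45.
Change in producer surplus: 1496.45 − 748.225 = 748.225.

PS rises by 748.225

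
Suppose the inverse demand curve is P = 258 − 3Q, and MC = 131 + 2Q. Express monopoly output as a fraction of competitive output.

A monopolist chooses Q where MR = MC. MR = 258 − 6Q; setting this equal to 131 + 2Q gives Q = 15.875 and P = 210.375.
Under competition P = MC: 258 − 3Q = 131 + 2Q ⇒ Q = 25.4, P = 181.8.
Ratio Q_m/Q_c = 15.875/25.4 = 0.625.

Q_m/Q_c = 0.625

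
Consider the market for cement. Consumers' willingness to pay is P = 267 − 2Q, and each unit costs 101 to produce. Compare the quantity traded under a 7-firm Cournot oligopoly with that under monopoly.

In a 7-firm Cournot equilibrium, symmetry and the first-order condition give q = (267 − 101)/(16) = 10.375. So Q = 72.625 and P = 121.75.
A monopolist chooses Q where MR = MC. MR = 267 − 4Q; setting this equal to 101 gives Q = 41.5 and P = 184.

Cournot: Q = 72.625; Monopoly: Q = 41.5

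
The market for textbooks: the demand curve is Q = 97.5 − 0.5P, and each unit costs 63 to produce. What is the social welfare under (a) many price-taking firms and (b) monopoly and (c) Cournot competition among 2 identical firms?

Inverting demand: P = 195 − 2Q.
Under competition P = MC = 63, so Q = (195 − 63)/2 = 66.
CS = ½·(195 − 63)·66 = 4356; PS = (63 − 63)·66 = 0; TS = 4356.
The monopolist equates marginal revenue to marginal cost: 195 − 4Q = 63, so Q = 33. From demand, P = 129.
CS = ½·(195 − 129)·33 = 1089; PS = (129 − 63)·33 = 2178; TS = 3267.
Cournot with 2 identical firms: the symmetric best-response condition is 195 − 6q = 63. Each firm produces q = 22, total output Q = 44, price P = 107.
CS = ½·(195 − 107)·44 = 1936; PS = (107 − 63)·44 = 1936; TS = 3872.

Competition: TS = 4356; Monopoly: TS = 3267; Cournot: TS = 3872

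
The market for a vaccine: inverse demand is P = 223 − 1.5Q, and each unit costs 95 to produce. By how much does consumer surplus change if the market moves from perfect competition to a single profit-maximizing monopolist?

Consumer surplus falls by 4096

Perfect competition: P = MC = 95, so 223 − 1.5Q = 95 and Q = 256/3.
CS = ½·(223 − 95)·256/3 = 16384/3.
A monopolist chooses Q where MR = MC. MR = 223 − 3Q; setting this equal to 95 gives Q = 128/3 and P = 159.
CS = ½·(223 − 159)·128/3 = 4096/3.
Change in consumer surplus: 4096/3 − 16384/3 = −4096.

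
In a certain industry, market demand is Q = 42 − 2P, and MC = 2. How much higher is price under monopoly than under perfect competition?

Inverting demand: P = 21 − 0.5Q.
Under competition P = MC = 2, so Q = (21 − 2)/0.5 = 38.
The monopolist equates marginal revenue to marginal cost: 21 − Q = 2, so Q = 19. From demand, P = 11.5.
Change in price: 11.5 − 2 = 9.5.

Price rises by 9.5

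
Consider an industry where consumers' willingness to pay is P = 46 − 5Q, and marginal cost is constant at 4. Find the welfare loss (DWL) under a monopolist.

DWL = 44.1

Competitive firms price at marginal cost: P = 4, giving Q = 8.4.
A monopolist chooses Q where MR = MC. MR = 46 − 10Q; setting this equal to 4 gives Q = 4.2 and P = 25.
DWL is the triangle between Q = 4.2 and Q = 8.4: ½·(8.4 − 4.2)·(25 − 4) = 44.1.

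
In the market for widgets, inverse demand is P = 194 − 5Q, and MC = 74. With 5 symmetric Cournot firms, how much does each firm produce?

q_i = 4

With 5 symmetric Cournot firms, each firm's FOC gives 194 − 30q = 74, so q = 4, Q = 5·4 = 20, and P = 94.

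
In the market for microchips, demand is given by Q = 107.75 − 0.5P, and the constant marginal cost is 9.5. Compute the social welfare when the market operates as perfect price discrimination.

Inverting demand: P = 215.5 − 2Q.
Under first-degree price discrimination the firm charges each unit its demand price and produces up to where P = MC, i.e. Q = 103. Consumer surplus is zero; producer surplus equals total surplus.
TS = 10609 (equal to competitive TS).

TS = 10609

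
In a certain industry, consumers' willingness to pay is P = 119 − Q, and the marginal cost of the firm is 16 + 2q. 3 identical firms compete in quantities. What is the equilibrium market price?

P = 67.5

With 3 symmetric Cournot firms, each firm's FOC gives 119 − 4q = 16 + 2q, so q = 103/6, Q = 3·103/6 = 51.5, and P = 67.5.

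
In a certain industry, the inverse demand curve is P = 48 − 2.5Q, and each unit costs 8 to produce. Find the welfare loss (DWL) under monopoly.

DWL = 80

Perfect competition: P = MC = 8, so 48 − 2.5Q = 8 and Q = 16.
The monopolist equates marginal revenue to marginal cost: 48 − 5Q = 8, so Q = 8. From demand, P = 28.
DWL is the triangle between Q = 8 and Q = 16: ½·(16 − 8)·(28 − 8) = 80.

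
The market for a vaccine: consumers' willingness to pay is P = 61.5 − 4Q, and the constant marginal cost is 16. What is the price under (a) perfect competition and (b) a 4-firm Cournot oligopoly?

Competition: P = 16; Cournot: P = 25.1

Under competition P = MC = 16, so Q = (61.5 − 16)/4 = 11.375.
In a 4-firm Cournot equilibrium, symmetry and the first-order condition give q = (61.5 − 16)/(20) = 2.275. So Q = 9.1 and P = 25.1.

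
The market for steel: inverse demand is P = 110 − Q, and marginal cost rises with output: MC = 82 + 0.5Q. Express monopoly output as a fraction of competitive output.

A monopolist chooses Q where MR = MC. MR = 110 − 2Q; setting this equal to 82 + 0.5Q gives Q = 11.2 and P = 98.8.
Under competition P = MC: 110 − Q = 82 + 0.5Q ⇒ Q = 56/3, P = 274/3.
Ratio Q_m/Q_c = 11.2/(56/3) = 0.6.

Q_m/Q_c = 0.6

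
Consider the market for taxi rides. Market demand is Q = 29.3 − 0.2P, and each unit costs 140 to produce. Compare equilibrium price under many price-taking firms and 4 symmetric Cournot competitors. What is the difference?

P rises by 1.3

Inverting demand: P = 146.5 − 5Q.
Perfect competition: P = MC = 140, so 146.5 − 5Q = 140 and Q = 1.3.
In a 4-firm Cournot equilibrium, symmetry and the first-order condition give q = (146.5 − 140)/(25) = 0.26. So Q = 1.04 and P = 141.3.
Change in equilibrium price: 141.3 − 140 = 1.3.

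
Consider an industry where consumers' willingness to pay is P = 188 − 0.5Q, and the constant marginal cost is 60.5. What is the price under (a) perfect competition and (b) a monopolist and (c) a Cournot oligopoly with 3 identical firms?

Perfect competition: P = MC = 60.5, so 188 − 0.5Q = 60.5 and Q = 255.
The monopolist equates marginal revenue to marginal cost: 188 − Q = 60.5, so Q = 127.5. From demand, P = 124.25.
In a 3-firm Cournot equilibrium, symmetry and the first-order condition give q = (188 − 60.5)/(2) = 63.75. So Q = 191.25 and P = 92.375.

Competition: P = 60.5; Monopoly: P = 124.25; Cournot: P = 92.375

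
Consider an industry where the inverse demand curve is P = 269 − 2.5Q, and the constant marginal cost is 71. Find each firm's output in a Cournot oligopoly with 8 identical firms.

q_i = 8.8

In a 8-firm Cournot equilibrium, symmetry and the first-order condition give q = (269 − 71)/(22.5) = 8.8. So Q = 70.4 and P = 93.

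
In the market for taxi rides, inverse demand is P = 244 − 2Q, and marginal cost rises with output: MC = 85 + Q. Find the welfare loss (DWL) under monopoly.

DWL = 674.16

Under competition P = MC: 244 − 2Q = 85 + Q ⇒ Q = 53, P = 138.
Monopoly sets MR = MC: 244 − 4Q = 85 + Q ⇒ Q = 31.8, P = 244 − 2·31.8 = 180.4.
CS = ½·(244 − 138)·53 = 2809; PS = (138·53 − 85·53 − ½·1·53²) = 1404.5; TS = 4213.5.
CS = ½·(244 − 180.4)·31.8 = 1011.24; PS = (180.4·31.8 − 85·31.8 − ½·1·31.8²) = 2528.1; TS = 3539.34.
DWL = 4213.5 − 3539.34 = 674.16.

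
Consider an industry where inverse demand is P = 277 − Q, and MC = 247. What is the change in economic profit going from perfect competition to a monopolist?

Perfect competition: P = MC = 247, so 277 − Q = 247 and Q = 30.
Profit = (247 − 247)·30 = 0.
The monopolist equates marginal revenue to marginal cost: 277 − 2Q = 247, so Q = 15. From demand, P = 262.
Profit = (262 − 247)·15 = 225.
Change in economic profit: 225 − 0 = 225.

Economic profit rises by 225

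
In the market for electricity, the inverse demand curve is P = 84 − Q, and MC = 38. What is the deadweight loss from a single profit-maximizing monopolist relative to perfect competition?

DWL = 264.5

Under competition P = MC = 38, so Q = (84 − 38)/1 = 46.
Monopoly sets MR = MC: 84 − 2Q = 38 ⇒ Q = 23, P = 84 − 23 = 61.
DWL is the triangle between Q = 23 and Q = 46: ½·(46 − 23)·(61 − 38) = 264.5.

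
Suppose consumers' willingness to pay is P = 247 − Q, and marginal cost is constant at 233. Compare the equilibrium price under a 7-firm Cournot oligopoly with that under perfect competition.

Cournot: P = 234.75; Competition: P = 233

With 7 symmetric Cournot firms, each firm's FOC gives 247 − 8q = 233, so q = 1.75, Q = 7·1.75 = 12.25, and P = 234.75.
Competitive firms price at marginal cost: P = 233, giving Q = 14.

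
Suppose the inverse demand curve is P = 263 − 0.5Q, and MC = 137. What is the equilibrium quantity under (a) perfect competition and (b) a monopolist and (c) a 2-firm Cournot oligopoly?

Perfect competition: P = MC = 137, so 263 − 0.5Q = 137 and Q = 252.
The monopolist equates marginal revenue to marginal cost: 263 − Q = 137, so Q = 126. From demand, P = 200.
Cournot with 2 identical firms: the symmetric best-response condition is 263 − 1.5q = 137. Each firm produces q = 84, total output Q = 168, price P = 179.

Competition: Q = 252; Monopoly: Q = 126; Cournot: Q = 168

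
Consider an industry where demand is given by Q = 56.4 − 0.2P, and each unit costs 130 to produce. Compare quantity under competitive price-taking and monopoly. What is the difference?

Q falls by 15.2

Inverting demand: P = 282 − 5Q.
Perfect competition: P = MC = 130, so 282 − 5Q = 130 and Q = 30.4.
The monopolist equates marginal revenue to marginal cost: 282 − 10Q = 130, so Q = 15.2. From demand, P = 206.
Change in quantity: 15.2 − 30.4 = −15.2.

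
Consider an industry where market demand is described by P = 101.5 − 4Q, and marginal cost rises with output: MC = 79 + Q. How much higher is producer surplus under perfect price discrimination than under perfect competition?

Competitive equilibrium sets price equal to marginal cost: 101.5 − 4Q = 79 + Q, so Q = 4.5 and P = 83.5.
PS = P·Q − VC(Q) = 83.5·4.5 − (79·4.5 + ½·1·4.5²) = 10.125.
With perfect price discrimination, output is the efficient level Q = 4.5 (where demand meets MC), but every buyer pays their willingness to pay: CS = 0 and PS = total surplus.
PS = ½·(101.5 − 79)·4.5 = 50.625.
Change in producer surplus: 50.625 − 10.125 = 40.5.

Producer surplus rises by 40.5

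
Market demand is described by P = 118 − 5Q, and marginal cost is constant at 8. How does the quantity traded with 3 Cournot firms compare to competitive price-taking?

Cournot: Q = 16.5; Competition: Q = 22

Cournot with 3 identical firms: the symmetric best-response condition is 118 − 20q = 8. Each firm produces q = 5.5, total output Q = 16.5, price P = 35.5.
Under competition P = MC = 8, so Q = (118 − 8)/5 = 22.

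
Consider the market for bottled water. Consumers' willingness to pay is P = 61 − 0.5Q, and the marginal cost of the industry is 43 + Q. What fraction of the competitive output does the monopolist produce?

Monopoly sets MR = MC: 61 − Q = 43 + Q ⇒ Q = 9, P = 61 − 0.5·9 = 56.5.
Competitive equilibrium sets price equal to marginal cost: 61 − 0.5Q = 43 + Q, so Q = 12 and P = 55.
Ratio Q_m/Q_c = 9/12 = 0.75.

Q_m/Q_c = 0.75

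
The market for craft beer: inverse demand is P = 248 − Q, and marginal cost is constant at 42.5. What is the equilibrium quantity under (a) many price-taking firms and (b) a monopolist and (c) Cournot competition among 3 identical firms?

Competition: Q = 205.5; Monopoly: Q = 102.75; Cournot: Q = 154.125

Under competition P = MC = 42.5, so Q = (248 − 42.5)/1 = 205.5.
A monopolist chooses Q where MR = MC. MR = 248 − 2Q; setting this equal to 42.5 gives Q = 102.75 and P = 145.25.
Cournot with 3 identical firms: the symmetric best-response condition is 248 − 4q = 42.5. Each firm produces q = 51.375, total output Q = 154.125, price P = 93.875.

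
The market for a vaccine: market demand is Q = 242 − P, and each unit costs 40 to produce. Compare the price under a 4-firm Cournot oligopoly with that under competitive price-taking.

Inverting demand: P = 242 − Q.
In a 4-firm Cournot equilibrium, symmetry and the first-order condition give q = (242 − 40)/(5) = 40.4. So Q = 161.6 and P = 80.4.
Competitive firms price at marginal cost: P = 40, giving Q = 202.

Cournot: P = 80.4; Competition: P = 40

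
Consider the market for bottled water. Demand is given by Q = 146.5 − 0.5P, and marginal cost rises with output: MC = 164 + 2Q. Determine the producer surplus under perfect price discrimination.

PS = 2080.125

Inverting demand: P = 293 − 2Q.
A perfectly discriminating monopolist sells every unit with P(Q) ≥ MC(Q), so output equals the competitive quantity Q = 32.25. Each buyer pays their reservation price, so CS = 0 and the firm captures all surplus.
PS = ½·(293 − 164)·32.25 = 2080.125.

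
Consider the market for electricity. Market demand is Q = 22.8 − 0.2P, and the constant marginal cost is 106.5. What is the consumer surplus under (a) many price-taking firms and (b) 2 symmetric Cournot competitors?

Competition: CS = 5.625; Cournot: CS = 2.5

Inverting demand: P = 114 − 5Q.
Competitive firms price at marginal cost: P = 106.5, giving Q = 1.5.
CS = ½·(114 − 106.5)·1.5 = 5.625.
With 2 symmetric Cournot firms, each firm's FOC gives 114 − 15q = 106.5, so q = 0.5, Q = 2·0.5 = 1, and P = 109.
CS = ½·(114 − 109)·1 = 2.5.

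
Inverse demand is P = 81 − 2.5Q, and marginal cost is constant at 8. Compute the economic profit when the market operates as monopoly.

Profit = 532.9

The monopolist equates marginal revenue to marginal cost: 81 − 5Q = 8, so Q = 14.6. From demand, P = 44.5.
Profit = (44.5 − 8)·14.6 = 532.9.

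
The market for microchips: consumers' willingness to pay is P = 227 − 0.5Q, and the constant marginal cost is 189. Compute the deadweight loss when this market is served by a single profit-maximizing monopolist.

DWL = 361

Perfect competition: P = MC = 189, so 227 − 0.5Q = 189 and Q = 76.
A monopolist chooses Q where MR = MC. MR = 227 − Q; setting this equal to 189 gives Q = 38 and P = 208.
DWL is the triangle between Q = 38 and Q = 76: ½·(76 − 38)·(208 − 189) = 361.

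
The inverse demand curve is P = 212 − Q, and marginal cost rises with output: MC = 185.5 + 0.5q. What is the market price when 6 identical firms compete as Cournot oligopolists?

With 6 symmetric Cournot firms, each firm's FOC gives 212 − 7q = 185.5 + 0.5q, so q = 53/15, Q = 6·53/15 = 21.2, and P = 190.8.

P = 190.8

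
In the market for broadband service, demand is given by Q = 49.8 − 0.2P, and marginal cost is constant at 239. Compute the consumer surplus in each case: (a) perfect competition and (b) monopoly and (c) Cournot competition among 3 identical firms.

Inverting demand: P = 249 − 5Q.
Perfect competition: P = MC = 239, so 249 − 5Q = 239 and Q = 2.
CS = ½·(249 − 239)·2 = 10.
Monopoly sets MR = MC: 249 − 10Q = 239 ⇒ Q = 1, P = 249 − 5·1 = 244.
CS = ½·(249 − 244)·1 = 2.5.
With 3 symmetric Cournot firms, each firm's FOC gives 249 − 20q = 239, so q = 0.5, Q = 3·0.5 = 1.5, and P = 241.5.
CS = ½·(249 − 241.5)·1.5 = 5.625.

Competition: CS = 10; Monopoly: CS = 2.5; Cournot: CS = 5.625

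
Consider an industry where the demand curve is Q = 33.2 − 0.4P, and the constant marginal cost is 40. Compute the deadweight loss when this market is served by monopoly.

DWL = 92.45

Inverting demand: P = 83 − 2.5Q.
Under competition P = MC = 40, so Q = (83 − 40)/2.5 = 17.2.
A monopolist chooses Q where MR = MC. MR = 83 − 5Q; setting this equal to 40 gives Q = 8.6 and P = 61.5.
DWL is the triangle between Q = 8.6 and Q = 17.2: ½·(17.2 − 8.6)·(61.5 − 40) = 92.45.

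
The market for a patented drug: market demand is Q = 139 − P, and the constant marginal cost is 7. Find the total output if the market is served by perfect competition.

Inverting demand: P = 139 − Q.
Under competition P = MC = 7, so Q = (139 − 7)/1 = 132.

Q = 132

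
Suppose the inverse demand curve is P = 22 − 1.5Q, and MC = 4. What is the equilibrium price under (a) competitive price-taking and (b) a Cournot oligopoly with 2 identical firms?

Competition: P = 4; Cournot: P = 10

Under competition P = MC = 4, so Q = (22 − 4)/1.5 = 12.
In a 2-firm Cournot equilibrium, symmetry and the first-order condition give q = (22 − 4)/(4.5) = 4. So Q = 8 and P = 10.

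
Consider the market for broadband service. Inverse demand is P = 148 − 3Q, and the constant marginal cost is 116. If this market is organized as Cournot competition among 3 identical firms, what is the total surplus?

TS = 160

In a 3-firm Cournot equilibrium, symmetry and the first-order condition give q = (148 − 116)/(12) = 8/3. So Q = 8 and P = 124.
CS = ½·(148 − 124)·8 = 96; PS = (124 − 116)·8 = 64; TS = 160.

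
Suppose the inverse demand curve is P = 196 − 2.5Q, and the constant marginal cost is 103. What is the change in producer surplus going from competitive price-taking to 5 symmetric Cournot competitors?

Producer surplus rises by 480.5

Perfect competition: P = MC = 103, so 196 − 2.5Q = 103 and Q = 37.2.
PS = (103 − 103)·37.2 = 0.
In a 5-firm Cournot equilibrium, symmetry and the first-order condition give q = (196 − 103)/(15) = 6.2. So Q = 31 and P = 118.5.
PS = (118.5 − 103)·31 = 480.5.
Change in producer surplus: 480.5 − 0 = 480.5.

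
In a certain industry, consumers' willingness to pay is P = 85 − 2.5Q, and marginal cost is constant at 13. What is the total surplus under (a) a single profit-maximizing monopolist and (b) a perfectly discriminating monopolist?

Monopoly sets MR = MC: 85 − 5Q = 13 ⇒ Q = 14.4, P = 85 − 2.5·14.4 = 49.
CS = ½·(85 − 49)·14.4 = 259.2; PS = (49 − 13)·14.4 = 518.4; TS = 777.6.
With perfect price discrimination, output is the efficient level Q = 28.8 (where demand meets MC), but every buyer pays their willingness to pay: CS = 0 and PS = total surplus.
TS = 1036.8 (equal to competitive TS).

Monopoly: TS = 777.6; Perfect PD: TS = 1036.8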